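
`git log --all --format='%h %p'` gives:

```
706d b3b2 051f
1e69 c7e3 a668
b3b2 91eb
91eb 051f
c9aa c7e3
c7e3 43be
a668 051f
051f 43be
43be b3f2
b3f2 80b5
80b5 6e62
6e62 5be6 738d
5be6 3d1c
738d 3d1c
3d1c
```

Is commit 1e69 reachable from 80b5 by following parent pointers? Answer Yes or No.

Ancestors of 80b5: {3d1c, 5be6, 6e62, 738d, 80b5}.
1e69 is not in that set, so it is not an ancestor of 80b5.

No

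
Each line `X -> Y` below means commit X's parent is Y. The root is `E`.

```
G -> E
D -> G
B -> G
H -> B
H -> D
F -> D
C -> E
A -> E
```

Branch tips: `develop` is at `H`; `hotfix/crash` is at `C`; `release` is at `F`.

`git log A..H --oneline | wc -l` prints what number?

Reachable from H: {B, D, E, G, H}.
Reachable from A: {A, E}.
In H's history but not A's: {B, D, G, H} — 4 commits.

4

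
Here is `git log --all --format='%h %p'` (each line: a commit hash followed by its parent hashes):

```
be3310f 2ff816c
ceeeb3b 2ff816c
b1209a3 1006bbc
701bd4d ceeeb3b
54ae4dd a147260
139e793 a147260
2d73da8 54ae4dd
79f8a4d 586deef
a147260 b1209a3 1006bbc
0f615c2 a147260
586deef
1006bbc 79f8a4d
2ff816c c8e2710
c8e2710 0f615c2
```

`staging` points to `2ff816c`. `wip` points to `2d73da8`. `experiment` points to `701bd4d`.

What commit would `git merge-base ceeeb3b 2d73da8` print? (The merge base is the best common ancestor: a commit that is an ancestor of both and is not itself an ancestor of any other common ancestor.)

Ancestors of ceeeb3b: {0f615c2, 1006bbc, 2ff816c, 586deef, 79f8a4d, a147260, b1209a3, c8e2710, ceeeb3b}.
Ancestors of 2d73da8: {1006bbc, 2d73da8, 54ae4dd, 586deef, 79f8a4d, a147260, b1209a3}.
Common ancestors: {1006bbc, 586deef, 79f8a4d, a147260, b1209a3}.
Among these, a147260 is not an ancestor of any other common ancestor — it is the merge base.

a147260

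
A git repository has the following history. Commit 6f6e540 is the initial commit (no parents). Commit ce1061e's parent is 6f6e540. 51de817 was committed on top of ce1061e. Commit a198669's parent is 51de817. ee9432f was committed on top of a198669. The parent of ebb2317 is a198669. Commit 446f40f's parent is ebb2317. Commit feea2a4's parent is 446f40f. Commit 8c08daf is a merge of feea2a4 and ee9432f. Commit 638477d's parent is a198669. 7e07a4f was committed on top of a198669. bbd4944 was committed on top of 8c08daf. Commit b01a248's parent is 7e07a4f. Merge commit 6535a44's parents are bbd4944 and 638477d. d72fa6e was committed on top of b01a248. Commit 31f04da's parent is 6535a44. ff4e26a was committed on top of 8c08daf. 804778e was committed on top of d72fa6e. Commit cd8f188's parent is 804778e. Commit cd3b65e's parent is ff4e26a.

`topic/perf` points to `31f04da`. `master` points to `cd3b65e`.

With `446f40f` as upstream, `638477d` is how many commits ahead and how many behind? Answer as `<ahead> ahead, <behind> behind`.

1 ahead, 2 behind

Reachable from 638477d: {51de817, 638477d, 6f6e540, a198669, ce1061e}.
Reachable from 446f40f: {446f40f, 51de817, 6f6e540, a198669, ce1061e, ebb2317}.
Only in 638477d's history (ahead): {638477d} — 1.
Only in 446f40f's history (behind): {446f40f, ebb2317} — 2.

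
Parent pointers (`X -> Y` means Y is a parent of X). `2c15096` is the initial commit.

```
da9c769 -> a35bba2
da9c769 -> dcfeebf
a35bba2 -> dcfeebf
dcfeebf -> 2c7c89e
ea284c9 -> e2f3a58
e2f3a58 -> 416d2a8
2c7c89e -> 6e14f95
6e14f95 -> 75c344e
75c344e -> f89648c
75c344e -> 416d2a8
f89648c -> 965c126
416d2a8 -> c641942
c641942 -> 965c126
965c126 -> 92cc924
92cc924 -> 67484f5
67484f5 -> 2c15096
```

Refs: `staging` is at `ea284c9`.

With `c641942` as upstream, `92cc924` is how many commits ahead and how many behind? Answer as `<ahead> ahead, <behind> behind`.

0 ahead, 2 behind

Reachable from 92cc924: {2c15096, 67484f5, 92cc924}.
Reachable from c641942: {2c15096, 67484f5, 92cc924, 965c126, c641942}.
Only in 92cc924's history (ahead): {} — 0.
Only in c641942's history (behind): {965c126, c641942} — 2.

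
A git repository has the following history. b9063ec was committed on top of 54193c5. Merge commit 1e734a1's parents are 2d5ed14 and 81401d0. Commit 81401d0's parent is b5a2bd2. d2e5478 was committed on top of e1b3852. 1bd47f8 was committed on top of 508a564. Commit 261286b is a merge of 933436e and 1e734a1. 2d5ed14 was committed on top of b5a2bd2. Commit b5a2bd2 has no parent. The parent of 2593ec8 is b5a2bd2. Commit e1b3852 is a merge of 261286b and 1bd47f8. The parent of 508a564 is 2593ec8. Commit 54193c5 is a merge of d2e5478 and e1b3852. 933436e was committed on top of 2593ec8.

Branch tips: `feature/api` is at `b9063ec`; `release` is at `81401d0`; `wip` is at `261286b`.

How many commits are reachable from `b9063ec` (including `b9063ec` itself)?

Walking parent pointers from b9063ec: reachable set = {1bd47f8, 1e734a1, 2593ec8, 261286b, 2d5ed14, 508a564, 54193c5, 81401d0, 933436e, b5a2bd2, b9063ec, d2e5478, e1b3852}.
That is 13 commits.

13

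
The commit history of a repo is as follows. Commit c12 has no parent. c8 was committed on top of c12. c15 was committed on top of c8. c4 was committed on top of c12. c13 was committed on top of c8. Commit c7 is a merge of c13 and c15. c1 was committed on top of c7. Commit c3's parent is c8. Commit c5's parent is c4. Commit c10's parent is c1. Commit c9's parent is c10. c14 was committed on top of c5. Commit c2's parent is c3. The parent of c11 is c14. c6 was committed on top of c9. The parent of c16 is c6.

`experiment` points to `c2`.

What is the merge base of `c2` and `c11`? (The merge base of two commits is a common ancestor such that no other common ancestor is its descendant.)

c12

Ancestors of c2: {c12, c2, c3, c8}.
Ancestors of c11: {c11, c12, c14, c4, c5}.
Common ancestors: {c12}.
The only common ancestor is c12, so it is the merge base.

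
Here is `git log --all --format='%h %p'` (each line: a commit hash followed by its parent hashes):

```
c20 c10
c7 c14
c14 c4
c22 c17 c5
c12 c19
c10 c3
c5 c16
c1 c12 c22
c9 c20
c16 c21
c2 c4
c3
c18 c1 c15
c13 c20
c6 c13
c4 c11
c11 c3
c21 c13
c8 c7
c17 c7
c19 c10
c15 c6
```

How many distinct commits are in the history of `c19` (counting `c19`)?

3

Walking parent pointers from c19: reachable set = {c10, c19, c3}.
That is 3 commits.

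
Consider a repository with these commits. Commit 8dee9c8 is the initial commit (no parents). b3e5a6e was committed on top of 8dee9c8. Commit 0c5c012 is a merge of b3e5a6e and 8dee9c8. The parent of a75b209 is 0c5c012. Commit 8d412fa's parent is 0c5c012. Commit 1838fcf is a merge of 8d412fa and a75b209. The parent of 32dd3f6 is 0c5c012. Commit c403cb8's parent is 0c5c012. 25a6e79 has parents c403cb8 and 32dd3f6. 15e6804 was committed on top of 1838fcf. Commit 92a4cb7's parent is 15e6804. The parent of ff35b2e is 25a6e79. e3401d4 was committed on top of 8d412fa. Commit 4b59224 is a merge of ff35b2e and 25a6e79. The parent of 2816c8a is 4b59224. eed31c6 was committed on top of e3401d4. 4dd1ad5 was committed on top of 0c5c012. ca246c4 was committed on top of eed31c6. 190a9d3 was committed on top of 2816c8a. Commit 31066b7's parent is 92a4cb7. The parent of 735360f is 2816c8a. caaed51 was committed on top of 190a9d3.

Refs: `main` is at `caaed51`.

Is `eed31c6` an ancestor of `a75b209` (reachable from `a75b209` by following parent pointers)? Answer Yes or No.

Ancestors of a75b209: {0c5c012, 8dee9c8, a75b209, b3e5a6e}.
eed31c6 is not in that set, so it is not an ancestor of a75b209.

No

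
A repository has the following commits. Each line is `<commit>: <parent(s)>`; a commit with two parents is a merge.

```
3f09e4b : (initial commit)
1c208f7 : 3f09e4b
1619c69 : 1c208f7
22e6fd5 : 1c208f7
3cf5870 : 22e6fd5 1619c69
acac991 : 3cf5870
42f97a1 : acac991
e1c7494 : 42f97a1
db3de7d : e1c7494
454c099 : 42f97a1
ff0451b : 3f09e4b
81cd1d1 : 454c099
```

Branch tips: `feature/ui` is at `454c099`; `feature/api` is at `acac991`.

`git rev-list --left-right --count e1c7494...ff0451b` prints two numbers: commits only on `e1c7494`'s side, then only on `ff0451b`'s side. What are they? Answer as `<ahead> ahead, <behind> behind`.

7 ahead, 1 behind

Reachable from e1c7494: {1619c69, 1c208f7, 22e6fd5, 3cf5870, 3f09e4b, 42f97a1, acac991, e1c7494}.
Reachable from ff0451b: {3f09e4b, ff0451b}.
Only in e1c7494's history (ahead): {1619c69, 1c208f7, 22e6fd5, 3cf5870, 42f97a1, acac991, e1c7494} — 7.
Only in ff0451b's history (behind): {ff0451b} — 1.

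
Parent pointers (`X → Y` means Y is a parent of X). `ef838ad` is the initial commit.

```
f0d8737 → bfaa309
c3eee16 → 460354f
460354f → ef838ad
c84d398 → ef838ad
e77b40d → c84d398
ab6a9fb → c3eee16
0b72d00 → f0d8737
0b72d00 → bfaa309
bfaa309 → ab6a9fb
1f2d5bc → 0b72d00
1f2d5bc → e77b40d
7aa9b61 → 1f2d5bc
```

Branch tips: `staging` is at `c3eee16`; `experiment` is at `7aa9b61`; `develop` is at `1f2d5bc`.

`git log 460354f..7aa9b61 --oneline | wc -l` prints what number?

9

Reachable from 7aa9b61: {0b72d00, 1f2d5bc, 460354f, 7aa9b61, ab6a9fb, bfaa309, c3eee16, c84d398, e77b40d, ef838ad, f0d8737}.
Reachable from 460354f: {460354f, ef838ad}.
In 7aa9b61's history but not 460354f's: {0b72d00, 1f2d5bc, 7aa9b61, ab6a9fb, bfaa309, c3eee16, c84d398, e77b40d, f0d8737} — 9 commits.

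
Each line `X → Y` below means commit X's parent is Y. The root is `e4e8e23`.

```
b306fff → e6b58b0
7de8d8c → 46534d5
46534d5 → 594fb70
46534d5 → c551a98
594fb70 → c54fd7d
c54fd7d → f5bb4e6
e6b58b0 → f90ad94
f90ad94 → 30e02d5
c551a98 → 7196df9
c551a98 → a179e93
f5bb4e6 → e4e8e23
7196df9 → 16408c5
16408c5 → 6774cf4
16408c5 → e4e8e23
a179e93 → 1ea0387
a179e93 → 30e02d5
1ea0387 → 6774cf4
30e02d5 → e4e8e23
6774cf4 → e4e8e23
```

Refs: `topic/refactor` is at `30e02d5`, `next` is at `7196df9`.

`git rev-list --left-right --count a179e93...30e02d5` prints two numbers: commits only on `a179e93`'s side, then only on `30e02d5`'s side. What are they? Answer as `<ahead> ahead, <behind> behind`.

3 ahead, 0 behind

Reachable from a179e93: {1ea0387, 30e02d5, 6774cf4, a179e93, e4e8e23}.
Reachable from 30e02d5: {30e02d5, e4e8e23}.
Only in a179e93's history (ahead): {1ea0387, 6774cf4, a179e93} — 3.
Only in 30e02d5's history (behind): {} — 0.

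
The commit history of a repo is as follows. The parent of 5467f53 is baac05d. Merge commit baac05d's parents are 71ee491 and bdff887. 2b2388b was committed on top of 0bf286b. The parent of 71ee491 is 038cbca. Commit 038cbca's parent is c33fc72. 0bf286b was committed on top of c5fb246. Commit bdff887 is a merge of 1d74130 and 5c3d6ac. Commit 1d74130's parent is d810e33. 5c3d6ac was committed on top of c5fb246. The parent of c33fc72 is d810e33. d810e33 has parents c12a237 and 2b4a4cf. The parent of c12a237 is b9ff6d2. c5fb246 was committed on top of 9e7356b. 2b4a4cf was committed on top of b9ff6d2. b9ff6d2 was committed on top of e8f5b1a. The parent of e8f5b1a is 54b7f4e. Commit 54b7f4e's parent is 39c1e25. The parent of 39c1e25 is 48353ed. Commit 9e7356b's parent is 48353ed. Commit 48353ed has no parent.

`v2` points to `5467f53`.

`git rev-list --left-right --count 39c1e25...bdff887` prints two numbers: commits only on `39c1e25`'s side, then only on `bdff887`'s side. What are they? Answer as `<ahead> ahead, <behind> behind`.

Reachable from 39c1e25: {39c1e25, 48353ed}.
Reachable from bdff887: {1d74130, 2b4a4cf, 39c1e25, 48353ed, 54b7f4e, 5c3d6ac, 9e7356b, b9ff6d2, bdff887, c12a237, c5fb246, d810e33, e8f5b1a}.
Only in 39c1e25's history (ahead): {} — 0.
Only in bdff887's history (behind): {1d74130, 2b4a4cf, 54b7f4e, 5c3d6ac, 9e7356b, b9ff6d2, bdff887, c12a237, c5fb246, d810e33, e8f5b1a} — 11.

0 ahead, 11 behind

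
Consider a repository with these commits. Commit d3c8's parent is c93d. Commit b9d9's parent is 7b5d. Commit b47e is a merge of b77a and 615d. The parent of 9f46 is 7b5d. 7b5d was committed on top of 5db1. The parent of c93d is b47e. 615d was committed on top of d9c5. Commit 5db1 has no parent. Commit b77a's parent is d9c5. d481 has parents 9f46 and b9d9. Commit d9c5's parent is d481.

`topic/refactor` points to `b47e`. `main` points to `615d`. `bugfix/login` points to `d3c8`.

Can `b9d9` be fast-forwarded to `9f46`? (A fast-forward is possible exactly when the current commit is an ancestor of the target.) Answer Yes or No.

A fast-forward from b9d9 to 9f46 is possible iff b9d9 is an ancestor of 9f46.
Ancestors of 9f46: {5db1, 7b5d, 9f46}.
b9d9 is not among them, so fast-forward is not possible.

No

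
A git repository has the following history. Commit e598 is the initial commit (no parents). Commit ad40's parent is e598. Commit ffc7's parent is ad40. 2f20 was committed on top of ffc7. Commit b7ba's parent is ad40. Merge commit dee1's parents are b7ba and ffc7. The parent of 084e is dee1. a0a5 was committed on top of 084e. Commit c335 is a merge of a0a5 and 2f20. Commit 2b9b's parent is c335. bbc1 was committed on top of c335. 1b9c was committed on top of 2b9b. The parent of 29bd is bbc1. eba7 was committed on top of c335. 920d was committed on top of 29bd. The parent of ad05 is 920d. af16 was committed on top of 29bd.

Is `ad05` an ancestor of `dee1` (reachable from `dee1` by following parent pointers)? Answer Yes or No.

Ancestors of dee1: {ad40, b7ba, dee1, e598, ffc7}.
ad05 is not in that set, so it is not an ancestor of dee1.

No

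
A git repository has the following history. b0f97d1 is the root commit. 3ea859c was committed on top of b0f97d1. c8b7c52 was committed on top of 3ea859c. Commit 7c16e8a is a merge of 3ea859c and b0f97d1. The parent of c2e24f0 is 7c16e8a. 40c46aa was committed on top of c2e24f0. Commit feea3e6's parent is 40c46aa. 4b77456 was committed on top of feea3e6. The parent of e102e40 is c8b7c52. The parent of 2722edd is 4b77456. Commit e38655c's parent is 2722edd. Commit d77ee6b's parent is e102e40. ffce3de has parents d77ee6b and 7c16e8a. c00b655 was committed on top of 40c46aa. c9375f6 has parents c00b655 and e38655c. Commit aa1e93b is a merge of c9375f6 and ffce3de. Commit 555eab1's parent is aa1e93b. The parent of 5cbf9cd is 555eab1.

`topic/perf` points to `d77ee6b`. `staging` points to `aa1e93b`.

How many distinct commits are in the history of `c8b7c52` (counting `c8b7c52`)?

3

Walking parent pointers from c8b7c52: reachable set = {3ea859c, b0f97d1, c8b7c52}.
That is 3 commits.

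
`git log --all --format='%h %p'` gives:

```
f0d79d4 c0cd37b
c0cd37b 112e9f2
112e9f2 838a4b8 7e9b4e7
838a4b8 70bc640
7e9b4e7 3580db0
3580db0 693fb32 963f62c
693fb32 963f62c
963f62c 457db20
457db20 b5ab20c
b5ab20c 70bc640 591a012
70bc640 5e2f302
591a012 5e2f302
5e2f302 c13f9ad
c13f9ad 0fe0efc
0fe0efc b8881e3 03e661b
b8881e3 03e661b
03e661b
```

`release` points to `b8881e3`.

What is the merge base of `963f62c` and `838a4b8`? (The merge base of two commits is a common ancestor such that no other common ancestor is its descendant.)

70bc640

Ancestors of 963f62c: {03e661b, 0fe0efc, 457db20, 591a012, 5e2f302, 70bc640, 963f62c, b5ab20c, b8881e3, c13f9ad}.
Ancestors of 838a4b8: {03e661b, 0fe0efc, 5e2f302, 70bc640, 838a4b8, b8881e3, c13f9ad}.
Common ancestors: {03e661b, 0fe0efc, 5e2f302, 70bc640, b8881e3, c13f9ad}.
Among these, 70bc640 is not an ancestor of any other common ancestor — it is the merge base.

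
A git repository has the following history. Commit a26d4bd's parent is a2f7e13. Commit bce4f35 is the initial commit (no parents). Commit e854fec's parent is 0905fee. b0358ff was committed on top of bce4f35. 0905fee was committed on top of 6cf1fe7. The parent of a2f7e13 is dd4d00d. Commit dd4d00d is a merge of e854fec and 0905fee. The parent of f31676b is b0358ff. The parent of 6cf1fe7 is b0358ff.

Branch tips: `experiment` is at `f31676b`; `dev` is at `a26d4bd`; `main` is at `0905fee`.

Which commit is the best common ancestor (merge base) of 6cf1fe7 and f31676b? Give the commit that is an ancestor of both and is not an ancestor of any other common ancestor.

Ancestors of 6cf1fe7: {6cf1fe7, b0358ff, bce4f35}.
Ancestors of f31676b: {b0358ff, bce4f35, f31676b}.
Common ancestors: {b0358ff, bce4f35}.
Among these, b0358ff is not an ancestor of any other common ancestor — it is the merge base.

b0358ff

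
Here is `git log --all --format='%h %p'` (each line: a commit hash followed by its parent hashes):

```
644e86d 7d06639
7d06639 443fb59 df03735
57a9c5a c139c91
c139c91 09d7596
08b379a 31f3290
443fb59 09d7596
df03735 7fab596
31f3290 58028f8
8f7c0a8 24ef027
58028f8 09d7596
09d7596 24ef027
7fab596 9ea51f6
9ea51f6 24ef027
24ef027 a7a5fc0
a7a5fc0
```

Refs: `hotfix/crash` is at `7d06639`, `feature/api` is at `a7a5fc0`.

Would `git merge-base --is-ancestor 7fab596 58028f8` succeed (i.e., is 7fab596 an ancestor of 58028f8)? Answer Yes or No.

Ancestors of 58028f8: {09d7596, 24ef027, 58028f8, a7a5fc0}.
7fab596 is not in that set, so it is not an ancestor of 58028f8.

No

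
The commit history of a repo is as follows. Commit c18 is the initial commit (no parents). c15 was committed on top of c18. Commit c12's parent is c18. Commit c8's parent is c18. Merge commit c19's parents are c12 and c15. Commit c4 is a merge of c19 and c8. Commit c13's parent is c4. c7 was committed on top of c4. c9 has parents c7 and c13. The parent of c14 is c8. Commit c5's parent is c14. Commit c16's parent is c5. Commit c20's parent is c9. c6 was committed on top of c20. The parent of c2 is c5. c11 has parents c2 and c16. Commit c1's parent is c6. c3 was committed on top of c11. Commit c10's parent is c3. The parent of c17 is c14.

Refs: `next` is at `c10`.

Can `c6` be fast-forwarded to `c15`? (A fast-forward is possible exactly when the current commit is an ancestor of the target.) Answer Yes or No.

No

A fast-forward from c6 to c15 is possible iff c6 is an ancestor of c15.
Ancestors of c15: {c15, c18}.
c6 is not among them, so fast-forward is not possible.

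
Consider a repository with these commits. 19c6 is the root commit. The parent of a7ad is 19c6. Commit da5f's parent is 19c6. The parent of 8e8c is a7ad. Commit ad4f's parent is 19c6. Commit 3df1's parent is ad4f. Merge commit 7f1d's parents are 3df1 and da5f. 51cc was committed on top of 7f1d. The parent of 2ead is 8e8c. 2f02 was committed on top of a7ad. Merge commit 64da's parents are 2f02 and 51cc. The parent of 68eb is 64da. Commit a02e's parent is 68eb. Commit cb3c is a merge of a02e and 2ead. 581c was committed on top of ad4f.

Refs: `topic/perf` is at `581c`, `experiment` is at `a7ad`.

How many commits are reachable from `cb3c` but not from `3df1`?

Reachable from cb3c: {19c6, 2ead, 2f02, 3df1, 51cc, 64da, 68eb, 7f1d, 8e8c, a02e, a7ad, ad4f, cb3c, da5f}.
Reachable from 3df1: {19c6, 3df1, ad4f}.
In cb3c's history but not 3df1's: {2ead, 2f02, 51cc, 64da, 68eb, 7f1d, 8e8c, a02e, a7ad, cb3c, da5f} — 11 commits.

11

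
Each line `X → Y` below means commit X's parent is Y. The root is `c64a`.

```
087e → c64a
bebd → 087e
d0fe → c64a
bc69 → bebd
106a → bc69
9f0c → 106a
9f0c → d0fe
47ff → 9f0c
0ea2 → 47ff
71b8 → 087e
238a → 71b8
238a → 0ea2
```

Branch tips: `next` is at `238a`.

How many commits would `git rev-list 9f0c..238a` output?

Reachable from 238a: {087e, 0ea2, 106a, 238a, 47ff, 71b8, 9f0c, bc69, bebd, c64a, d0fe}.
Reachable from 9f0c: {087e, 106a, 9f0c, bc69, bebd, c64a, d0fe}.
In 238a's history but not 9f0c's: {0ea2, 238a, 47ff, 71b8} — 4 commits.

4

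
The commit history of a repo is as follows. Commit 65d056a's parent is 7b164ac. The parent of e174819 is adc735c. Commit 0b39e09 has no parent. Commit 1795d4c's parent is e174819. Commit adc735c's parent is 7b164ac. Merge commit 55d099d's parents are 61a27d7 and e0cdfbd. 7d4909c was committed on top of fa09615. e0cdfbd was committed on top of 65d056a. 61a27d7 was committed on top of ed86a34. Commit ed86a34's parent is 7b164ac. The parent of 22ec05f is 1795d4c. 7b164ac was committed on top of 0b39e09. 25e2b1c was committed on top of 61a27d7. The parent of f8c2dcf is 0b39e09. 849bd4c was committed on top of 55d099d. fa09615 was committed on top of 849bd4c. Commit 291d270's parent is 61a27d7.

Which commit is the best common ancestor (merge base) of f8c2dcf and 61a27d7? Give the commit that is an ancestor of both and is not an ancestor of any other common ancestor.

0b39e09

Ancestors of f8c2dcf: {0b39e09, f8c2dcf}.
Ancestors of 61a27d7: {0b39e09, 61a27d7, 7b164ac, ed86a34}.
Common ancestors: {0b39e09}.
The only common ancestor is 0b39e09, so it is the merge base.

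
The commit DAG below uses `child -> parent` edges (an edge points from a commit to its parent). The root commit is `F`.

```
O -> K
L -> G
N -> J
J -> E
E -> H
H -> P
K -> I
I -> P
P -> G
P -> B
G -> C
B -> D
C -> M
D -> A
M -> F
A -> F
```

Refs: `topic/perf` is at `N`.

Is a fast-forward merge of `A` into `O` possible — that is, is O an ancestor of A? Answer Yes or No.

A fast-forward from O to A is possible iff O is an ancestor of A.
Ancestors of A: {A, F}.
O is not among them, so fast-forward is not possible.

No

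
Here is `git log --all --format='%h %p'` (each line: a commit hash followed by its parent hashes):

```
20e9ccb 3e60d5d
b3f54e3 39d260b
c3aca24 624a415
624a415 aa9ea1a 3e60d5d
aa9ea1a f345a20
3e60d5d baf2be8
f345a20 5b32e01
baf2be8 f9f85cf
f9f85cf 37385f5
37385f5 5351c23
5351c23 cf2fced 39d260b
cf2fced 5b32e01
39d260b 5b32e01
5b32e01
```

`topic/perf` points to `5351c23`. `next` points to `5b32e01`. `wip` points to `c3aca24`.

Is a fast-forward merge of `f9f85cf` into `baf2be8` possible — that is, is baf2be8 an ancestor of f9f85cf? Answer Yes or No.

A fast-forward from baf2be8 to f9f85cf is possible iff baf2be8 is an ancestor of f9f85cf.
Ancestors of f9f85cf: {37385f5, 39d260b, 5351c23, 5b32e01, cf2fced, f9f85cf}.
baf2be8 is not among them, so fast-forward is not possible.

No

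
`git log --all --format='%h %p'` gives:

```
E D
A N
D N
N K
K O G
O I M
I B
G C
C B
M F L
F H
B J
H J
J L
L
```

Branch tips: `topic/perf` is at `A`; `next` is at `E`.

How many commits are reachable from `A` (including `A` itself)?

Walking parent pointers from A: reachable set = {A, B, C, F, G, H, I, J, K, L, M, N, O}.
That is 13 commits.

13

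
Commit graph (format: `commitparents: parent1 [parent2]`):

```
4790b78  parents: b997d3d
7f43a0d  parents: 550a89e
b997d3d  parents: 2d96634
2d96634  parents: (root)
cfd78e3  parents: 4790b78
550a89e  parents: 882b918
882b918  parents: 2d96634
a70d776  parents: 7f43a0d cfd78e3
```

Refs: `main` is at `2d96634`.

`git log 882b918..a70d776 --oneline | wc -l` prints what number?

Reachable from a70d776: {2d96634, 4790b78, 550a89e, 7f43a0d, 882b918, a70d776, b997d3d, cfd78e3}.
Reachable from 882b918: {2d96634, 882b918}.
In a70d776's history but not 882b918's: {4790b78, 550a89e, 7f43a0d, a70d776, b997d3d, cfd78e3} — 6 commits.

6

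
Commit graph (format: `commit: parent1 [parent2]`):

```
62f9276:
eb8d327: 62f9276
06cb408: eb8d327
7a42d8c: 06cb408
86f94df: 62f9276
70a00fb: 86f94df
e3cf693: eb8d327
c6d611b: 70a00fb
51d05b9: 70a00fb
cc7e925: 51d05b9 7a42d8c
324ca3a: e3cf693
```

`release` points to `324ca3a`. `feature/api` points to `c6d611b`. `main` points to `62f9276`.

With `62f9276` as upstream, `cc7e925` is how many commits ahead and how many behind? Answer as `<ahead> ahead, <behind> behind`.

7 ahead, 0 behind

Reachable from cc7e925: {06cb408, 51d05b9, 62f9276, 70a00fb, 7a42d8c, 86f94df, cc7e925, eb8d327}.
Reachable from 62f9276: {62f9276}.
Only in cc7e925's history (ahead): {06cb408, 51d05b9, 70a00fb, 7a42d8c, 86f94df, cc7e925, eb8d327} — 7.
Only in 62f9276's history (behind): {} — 0.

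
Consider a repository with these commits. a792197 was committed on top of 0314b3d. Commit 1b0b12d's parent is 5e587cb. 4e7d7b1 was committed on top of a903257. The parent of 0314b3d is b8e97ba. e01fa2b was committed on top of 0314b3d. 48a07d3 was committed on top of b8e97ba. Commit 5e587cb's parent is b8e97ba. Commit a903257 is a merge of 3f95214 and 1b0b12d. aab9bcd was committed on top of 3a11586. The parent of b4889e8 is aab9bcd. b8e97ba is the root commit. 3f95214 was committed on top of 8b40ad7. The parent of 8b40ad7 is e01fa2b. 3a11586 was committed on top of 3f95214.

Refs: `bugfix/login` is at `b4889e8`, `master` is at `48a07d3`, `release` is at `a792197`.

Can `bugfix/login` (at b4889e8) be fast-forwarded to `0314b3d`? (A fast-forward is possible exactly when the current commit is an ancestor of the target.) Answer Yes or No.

A fast-forward from b4889e8 to 0314b3d is possible iff b4889e8 is an ancestor of 0314b3d.
Ancestors of 0314b3d: {0314b3d, b8e97ba}.
b4889e8 is not among them, so fast-forward is not possible.

No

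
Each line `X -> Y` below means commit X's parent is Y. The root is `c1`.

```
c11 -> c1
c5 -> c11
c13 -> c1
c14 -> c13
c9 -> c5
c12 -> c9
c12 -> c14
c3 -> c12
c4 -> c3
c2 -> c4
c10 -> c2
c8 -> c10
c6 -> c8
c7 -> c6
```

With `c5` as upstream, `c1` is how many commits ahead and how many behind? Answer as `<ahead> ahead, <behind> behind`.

Reachable from c1: {c1}.
Reachable from c5: {c1, c11, c5}.
Only in c1's history (ahead): {} — 0.
Only in c5's history (behind): {c11, c5} — 2.

0 ahead, 2 behind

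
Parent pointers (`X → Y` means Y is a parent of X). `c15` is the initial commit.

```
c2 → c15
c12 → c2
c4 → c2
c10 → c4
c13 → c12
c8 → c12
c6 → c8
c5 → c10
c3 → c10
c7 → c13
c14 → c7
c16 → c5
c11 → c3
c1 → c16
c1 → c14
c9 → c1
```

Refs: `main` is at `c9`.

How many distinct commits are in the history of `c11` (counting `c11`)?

6

Walking parent pointers from c11: reachable set = {c10, c11, c15, c2, c3, c4}.
That is 6 commits.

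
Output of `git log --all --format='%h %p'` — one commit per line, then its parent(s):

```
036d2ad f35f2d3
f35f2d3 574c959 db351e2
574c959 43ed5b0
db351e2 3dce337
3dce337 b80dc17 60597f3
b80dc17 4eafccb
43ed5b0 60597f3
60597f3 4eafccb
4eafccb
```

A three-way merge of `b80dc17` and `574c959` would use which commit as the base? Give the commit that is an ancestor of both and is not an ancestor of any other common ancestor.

4eafccb

Ancestors of b80dc17: {4eafccb, b80dc17}.
Ancestors of 574c959: {43ed5b0, 4eafccb, 574c959, 60597f3}.
Common ancestors: {4eafccb}.
The only common ancestor is 4eafccb, so it is the merge base.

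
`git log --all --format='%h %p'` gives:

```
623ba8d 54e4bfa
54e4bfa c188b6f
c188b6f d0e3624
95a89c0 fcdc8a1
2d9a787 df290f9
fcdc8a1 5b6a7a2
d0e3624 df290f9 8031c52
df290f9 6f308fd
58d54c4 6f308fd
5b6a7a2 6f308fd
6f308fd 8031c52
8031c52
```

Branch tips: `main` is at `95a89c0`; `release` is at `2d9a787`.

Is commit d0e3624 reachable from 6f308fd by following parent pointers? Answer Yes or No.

No

Ancestors of 6f308fd: {6f308fd, 8031c52}.
d0e3624 is not in that set, so it is not an ancestor of 6f308fd.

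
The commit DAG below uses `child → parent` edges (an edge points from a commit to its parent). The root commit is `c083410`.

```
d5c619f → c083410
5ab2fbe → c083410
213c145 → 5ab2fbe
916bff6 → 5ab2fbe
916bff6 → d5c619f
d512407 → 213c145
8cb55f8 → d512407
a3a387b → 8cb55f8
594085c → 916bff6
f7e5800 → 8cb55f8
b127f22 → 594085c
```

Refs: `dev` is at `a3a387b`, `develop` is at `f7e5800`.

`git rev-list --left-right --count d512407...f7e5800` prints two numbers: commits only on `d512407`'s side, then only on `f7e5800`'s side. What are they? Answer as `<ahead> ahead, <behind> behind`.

0 ahead, 2 behind

Reachable from d512407: {213c145, 5ab2fbe, c083410, d512407}.
Reachable from f7e5800: {213c145, 5ab2fbe, 8cb55f8, c083410, d512407, f7e5800}.
Only in d512407's history (ahead): {} — 0.
Only in f7e5800's history (behind): {8cb55f8, f7e5800} — 2.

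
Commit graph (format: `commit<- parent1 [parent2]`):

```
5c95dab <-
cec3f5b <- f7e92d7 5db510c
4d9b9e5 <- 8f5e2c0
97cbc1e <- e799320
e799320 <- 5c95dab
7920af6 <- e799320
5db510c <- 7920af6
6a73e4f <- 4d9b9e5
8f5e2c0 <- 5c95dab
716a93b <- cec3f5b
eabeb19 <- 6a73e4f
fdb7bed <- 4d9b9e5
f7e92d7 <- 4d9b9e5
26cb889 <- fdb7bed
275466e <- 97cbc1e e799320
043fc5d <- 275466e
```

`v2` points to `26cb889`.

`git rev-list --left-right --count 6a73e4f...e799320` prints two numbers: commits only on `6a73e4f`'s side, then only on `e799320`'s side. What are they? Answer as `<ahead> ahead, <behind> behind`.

Reachable from 6a73e4f: {4d9b9e5, 5c95dab, 6a73e4f, 8f5e2c0}.
Reachable from e799320: {5c95dab, e799320}.
Only in 6a73e4f's history (ahead): {4d9b9e5, 6a73e4f, 8f5e2c0} — 3.
Only in e799320's history (behind): {e799320} — 1.

3 ahead, 1 behind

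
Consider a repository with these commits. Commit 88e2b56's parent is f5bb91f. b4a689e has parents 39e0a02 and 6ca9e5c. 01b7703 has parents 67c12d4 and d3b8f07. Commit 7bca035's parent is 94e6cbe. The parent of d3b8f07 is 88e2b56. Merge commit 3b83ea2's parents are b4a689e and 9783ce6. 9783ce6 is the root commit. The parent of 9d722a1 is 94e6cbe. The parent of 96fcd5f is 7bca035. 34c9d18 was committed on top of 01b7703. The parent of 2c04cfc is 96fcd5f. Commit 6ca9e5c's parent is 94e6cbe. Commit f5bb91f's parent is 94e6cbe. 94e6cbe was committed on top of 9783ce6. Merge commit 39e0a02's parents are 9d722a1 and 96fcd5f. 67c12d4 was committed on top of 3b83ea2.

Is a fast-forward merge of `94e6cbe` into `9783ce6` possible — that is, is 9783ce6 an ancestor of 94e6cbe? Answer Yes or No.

A fast-forward from 9783ce6 to 94e6cbe is possible iff 9783ce6 is an ancestor of 94e6cbe.
Ancestors of 94e6cbe: {94e6cbe, 9783ce6}.
9783ce6 is among them, so fast-forward is possible.

Yes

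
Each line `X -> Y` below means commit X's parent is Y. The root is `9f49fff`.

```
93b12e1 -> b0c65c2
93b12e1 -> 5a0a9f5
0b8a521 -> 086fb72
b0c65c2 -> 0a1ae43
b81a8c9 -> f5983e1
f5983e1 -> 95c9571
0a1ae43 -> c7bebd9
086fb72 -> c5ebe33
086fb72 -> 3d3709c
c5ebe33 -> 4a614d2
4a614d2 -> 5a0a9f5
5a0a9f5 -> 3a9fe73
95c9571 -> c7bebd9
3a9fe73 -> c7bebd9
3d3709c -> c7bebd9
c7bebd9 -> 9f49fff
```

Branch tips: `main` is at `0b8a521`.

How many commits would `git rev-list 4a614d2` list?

5

Walking parent pointers from 4a614d2: reachable set = {3a9fe73, 4a614d2, 5a0a9f5, 9f49fff, c7bebd9}.
That is 5 commits.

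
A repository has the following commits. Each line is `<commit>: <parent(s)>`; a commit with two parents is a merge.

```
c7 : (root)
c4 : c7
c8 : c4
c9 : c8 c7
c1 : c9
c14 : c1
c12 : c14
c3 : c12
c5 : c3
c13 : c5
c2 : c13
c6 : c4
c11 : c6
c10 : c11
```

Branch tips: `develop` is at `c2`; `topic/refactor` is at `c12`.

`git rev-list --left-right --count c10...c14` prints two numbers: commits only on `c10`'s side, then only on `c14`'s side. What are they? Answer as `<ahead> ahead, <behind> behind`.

Reachable from c10: {c10, c11, c4, c6, c7}.
Reachable from c14: {c1, c14, c4, c7, c8, c9}.
Only in c10's history (ahead): {c10, c11, c6} — 3.
Only in c14's history (behind): {c1, c14, c8, c9} — 4.

3 ahead, 4 behind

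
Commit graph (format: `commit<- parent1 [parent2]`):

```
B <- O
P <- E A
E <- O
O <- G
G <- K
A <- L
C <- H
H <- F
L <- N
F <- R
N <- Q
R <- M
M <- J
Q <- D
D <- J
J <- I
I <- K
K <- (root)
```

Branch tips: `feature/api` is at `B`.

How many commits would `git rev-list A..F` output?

Reachable from F: {F, I, J, K, M, R}.
Reachable from A: {A, D, I, J, K, L, N, Q}.
In F's history but not A's: {F, M, R} — 3 commits.

3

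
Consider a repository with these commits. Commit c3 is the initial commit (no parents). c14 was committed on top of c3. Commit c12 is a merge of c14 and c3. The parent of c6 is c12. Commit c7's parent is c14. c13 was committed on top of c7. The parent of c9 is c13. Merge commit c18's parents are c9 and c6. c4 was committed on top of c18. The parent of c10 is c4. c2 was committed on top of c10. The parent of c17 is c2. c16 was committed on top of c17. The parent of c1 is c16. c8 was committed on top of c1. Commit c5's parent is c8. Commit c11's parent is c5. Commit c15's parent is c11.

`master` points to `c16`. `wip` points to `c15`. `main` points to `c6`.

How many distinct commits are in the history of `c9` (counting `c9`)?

Walking parent pointers from c9: reachable set = {c13, c14, c3, c7, c9}.
That is 5 commits.

5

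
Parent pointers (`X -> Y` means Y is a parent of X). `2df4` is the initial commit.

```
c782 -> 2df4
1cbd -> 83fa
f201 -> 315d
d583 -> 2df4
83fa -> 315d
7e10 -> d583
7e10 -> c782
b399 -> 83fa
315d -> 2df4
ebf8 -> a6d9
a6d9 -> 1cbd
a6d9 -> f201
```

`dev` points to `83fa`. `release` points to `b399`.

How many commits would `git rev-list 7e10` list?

Walking parent pointers from 7e10: reachable set = {2df4, 7e10, c782, d583}.
That is 4 commits.

4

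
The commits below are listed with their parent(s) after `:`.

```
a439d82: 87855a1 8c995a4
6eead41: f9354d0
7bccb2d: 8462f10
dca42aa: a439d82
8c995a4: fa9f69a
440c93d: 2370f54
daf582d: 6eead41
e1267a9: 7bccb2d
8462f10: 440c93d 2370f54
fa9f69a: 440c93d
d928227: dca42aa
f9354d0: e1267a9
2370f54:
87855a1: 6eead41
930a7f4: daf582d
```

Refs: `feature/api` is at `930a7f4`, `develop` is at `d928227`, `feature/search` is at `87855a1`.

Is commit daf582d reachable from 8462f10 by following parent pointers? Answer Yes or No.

No

Ancestors of 8462f10: {2370f54, 440c93d, 8462f10}.
daf582d is not in that set, so it is not an ancestor of 8462f10.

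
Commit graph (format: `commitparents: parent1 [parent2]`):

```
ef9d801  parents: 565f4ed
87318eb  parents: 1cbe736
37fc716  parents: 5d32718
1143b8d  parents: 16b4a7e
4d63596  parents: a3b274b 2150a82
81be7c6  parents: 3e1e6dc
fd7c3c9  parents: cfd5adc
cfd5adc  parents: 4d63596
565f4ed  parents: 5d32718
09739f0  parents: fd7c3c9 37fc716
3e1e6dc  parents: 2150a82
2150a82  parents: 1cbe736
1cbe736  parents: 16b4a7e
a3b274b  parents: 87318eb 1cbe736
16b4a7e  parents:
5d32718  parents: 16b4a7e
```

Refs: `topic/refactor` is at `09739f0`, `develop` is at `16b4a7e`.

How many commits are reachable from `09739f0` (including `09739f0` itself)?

11

Walking parent pointers from 09739f0: reachable set = {09739f0, 16b4a7e, 1cbe736, 2150a82, 37fc716, 4d63596, 5d32718, 87318eb, a3b274b, cfd5adc, fd7c3c9}.
That is 11 commits.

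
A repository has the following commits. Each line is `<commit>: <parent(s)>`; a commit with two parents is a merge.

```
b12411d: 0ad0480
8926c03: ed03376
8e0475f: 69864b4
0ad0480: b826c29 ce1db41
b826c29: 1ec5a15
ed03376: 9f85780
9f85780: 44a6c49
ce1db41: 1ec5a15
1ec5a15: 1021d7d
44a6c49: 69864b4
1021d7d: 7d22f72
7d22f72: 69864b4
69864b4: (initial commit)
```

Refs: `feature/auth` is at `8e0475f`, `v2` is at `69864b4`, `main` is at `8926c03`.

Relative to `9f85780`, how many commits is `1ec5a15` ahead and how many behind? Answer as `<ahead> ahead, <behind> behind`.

3 ahead, 2 behind

Reachable from 1ec5a15: {1021d7d, 1ec5a15, 69864b4, 7d22f72}.
Reachable from 9f85780: {44a6c49, 69864b4, 9f85780}.
Only in 1ec5a15's history (ahead): {1021d7d, 1ec5a15, 7d22f72} — 3.
Only in 9f85780's history (behind): {44a6c49, 9f85780} — 2.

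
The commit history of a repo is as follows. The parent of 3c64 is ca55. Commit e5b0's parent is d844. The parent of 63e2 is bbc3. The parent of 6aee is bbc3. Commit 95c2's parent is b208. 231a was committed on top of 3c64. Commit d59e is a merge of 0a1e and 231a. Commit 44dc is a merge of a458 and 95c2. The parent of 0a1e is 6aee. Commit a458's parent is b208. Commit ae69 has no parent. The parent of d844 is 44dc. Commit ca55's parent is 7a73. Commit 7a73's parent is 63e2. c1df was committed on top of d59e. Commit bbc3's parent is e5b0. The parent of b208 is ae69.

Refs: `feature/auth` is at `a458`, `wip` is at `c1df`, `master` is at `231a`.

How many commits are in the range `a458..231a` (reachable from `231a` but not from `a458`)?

10

Reachable from 231a: {231a, 3c64, 44dc, 63e2, 7a73, 95c2, a458, ae69, b208, bbc3, ca55, d844, e5b0}.
Reachable from a458: {a458, ae69, b208}.
In 231a's history but not a458's: {231a, 3c64, 44dc, 63e2, 7a73, 95c2, bbc3, ca55, d844, e5b0} — 10 commits.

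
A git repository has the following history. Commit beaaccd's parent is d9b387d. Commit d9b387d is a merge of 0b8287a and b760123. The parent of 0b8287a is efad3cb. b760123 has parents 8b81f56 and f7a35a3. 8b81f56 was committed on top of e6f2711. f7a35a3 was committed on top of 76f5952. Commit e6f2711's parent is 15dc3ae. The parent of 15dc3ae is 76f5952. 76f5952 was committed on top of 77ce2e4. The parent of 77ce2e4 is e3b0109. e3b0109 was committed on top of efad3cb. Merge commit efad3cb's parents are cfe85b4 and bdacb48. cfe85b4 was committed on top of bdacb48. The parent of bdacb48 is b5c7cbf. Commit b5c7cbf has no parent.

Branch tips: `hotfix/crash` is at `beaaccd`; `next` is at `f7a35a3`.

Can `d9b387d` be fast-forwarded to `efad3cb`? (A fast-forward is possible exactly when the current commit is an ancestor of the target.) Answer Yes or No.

A fast-forward from d9b387d to efad3cb is possible iff d9b387d is an ancestor of efad3cb.
Ancestors of efad3cb: {b5c7cbf, bdacb48, cfe85b4, efad3cb}.
d9b387d is not among them, so fast-forward is not possible.

No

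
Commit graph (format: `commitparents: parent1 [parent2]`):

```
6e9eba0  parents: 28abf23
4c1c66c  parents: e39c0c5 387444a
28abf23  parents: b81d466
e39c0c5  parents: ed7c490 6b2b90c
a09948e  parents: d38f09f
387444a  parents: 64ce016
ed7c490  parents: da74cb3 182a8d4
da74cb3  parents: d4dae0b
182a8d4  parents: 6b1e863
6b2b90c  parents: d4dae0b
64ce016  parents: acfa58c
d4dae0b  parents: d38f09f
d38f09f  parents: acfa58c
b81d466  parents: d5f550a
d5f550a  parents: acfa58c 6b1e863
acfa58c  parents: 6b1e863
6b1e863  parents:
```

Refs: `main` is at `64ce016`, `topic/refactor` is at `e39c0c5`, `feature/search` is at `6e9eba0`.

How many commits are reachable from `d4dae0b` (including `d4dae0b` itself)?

4

Walking parent pointers from d4dae0b: reachable set = {6b1e863, acfa58c, d38f09f, d4dae0b}.
That is 4 commits.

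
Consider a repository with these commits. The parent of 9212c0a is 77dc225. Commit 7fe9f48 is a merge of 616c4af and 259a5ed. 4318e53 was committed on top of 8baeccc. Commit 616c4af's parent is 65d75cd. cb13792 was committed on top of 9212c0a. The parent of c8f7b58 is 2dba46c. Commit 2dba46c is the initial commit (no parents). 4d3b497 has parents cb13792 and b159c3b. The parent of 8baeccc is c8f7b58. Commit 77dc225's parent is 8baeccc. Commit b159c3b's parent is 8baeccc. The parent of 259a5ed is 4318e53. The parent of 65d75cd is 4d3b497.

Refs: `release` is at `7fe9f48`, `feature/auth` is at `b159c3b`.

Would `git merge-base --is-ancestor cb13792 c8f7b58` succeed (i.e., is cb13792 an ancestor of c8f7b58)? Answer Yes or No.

No

Ancestors of c8f7b58: {2dba46c, c8f7b58}.
cb13792 is not in that set, so it is not an ancestor of c8f7b58.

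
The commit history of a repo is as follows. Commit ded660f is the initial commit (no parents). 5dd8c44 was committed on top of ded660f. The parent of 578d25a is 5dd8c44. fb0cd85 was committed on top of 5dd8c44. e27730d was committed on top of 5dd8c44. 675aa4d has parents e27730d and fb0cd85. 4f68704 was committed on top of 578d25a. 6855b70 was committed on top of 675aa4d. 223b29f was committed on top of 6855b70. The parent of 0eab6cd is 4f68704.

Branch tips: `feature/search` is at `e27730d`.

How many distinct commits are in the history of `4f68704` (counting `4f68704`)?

Walking parent pointers from 4f68704: reachable set = {4f68704, 578d25a, 5dd8c44, ded660f}.
That is 4 commits.

4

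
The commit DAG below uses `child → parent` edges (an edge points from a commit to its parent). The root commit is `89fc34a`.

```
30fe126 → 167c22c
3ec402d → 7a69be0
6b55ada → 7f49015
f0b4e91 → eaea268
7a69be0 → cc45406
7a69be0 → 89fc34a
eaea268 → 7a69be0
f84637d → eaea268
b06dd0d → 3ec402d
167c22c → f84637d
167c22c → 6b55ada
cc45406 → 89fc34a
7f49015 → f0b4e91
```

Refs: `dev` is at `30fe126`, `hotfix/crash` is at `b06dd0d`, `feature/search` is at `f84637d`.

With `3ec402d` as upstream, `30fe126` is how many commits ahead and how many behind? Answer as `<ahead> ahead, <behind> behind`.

Reachable from 30fe126: {167c22c, 30fe126, 6b55ada, 7a69be0, 7f49015, 89fc34a, cc45406, eaea268, f0b4e91, f84637d}.
Reachable from 3ec402d: {3ec402d, 7a69be0, 89fc34a, cc45406}.
Only in 30fe126's history (ahead): {167c22c, 30fe126, 6b55ada, 7f49015, eaea268, f0b4e91, f84637d} — 7.
Only in 3ec402d's history (behind): {3ec402d} — 1.

7 ahead, 1 behind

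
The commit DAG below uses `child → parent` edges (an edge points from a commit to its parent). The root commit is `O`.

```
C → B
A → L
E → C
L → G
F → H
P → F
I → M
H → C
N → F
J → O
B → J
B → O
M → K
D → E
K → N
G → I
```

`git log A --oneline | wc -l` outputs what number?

13

Walking parent pointers from A: reachable set = {A, B, C, F, G, H, I, J, K, L, M, N, O}.
That is 13 commits.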